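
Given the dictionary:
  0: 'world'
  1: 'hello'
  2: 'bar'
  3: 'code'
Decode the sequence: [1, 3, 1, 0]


Look up each index in the dictionary:
  1 -> 'hello'
  3 -> 'code'
  1 -> 'hello'
  0 -> 'world'

Decoded: "hello code hello world"


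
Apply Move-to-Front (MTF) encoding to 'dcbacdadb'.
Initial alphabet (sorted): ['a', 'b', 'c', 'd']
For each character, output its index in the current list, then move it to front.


MTF encoding:
'd': index 3 in ['a', 'b', 'c', 'd'] -> ['d', 'a', 'b', 'c']
'c': index 3 in ['d', 'a', 'b', 'c'] -> ['c', 'd', 'a', 'b']
'b': index 3 in ['c', 'd', 'a', 'b'] -> ['b', 'c', 'd', 'a']
'a': index 3 in ['b', 'c', 'd', 'a'] -> ['a', 'b', 'c', 'd']
'c': index 2 in ['a', 'b', 'c', 'd'] -> ['c', 'a', 'b', 'd']
'd': index 3 in ['c', 'a', 'b', 'd'] -> ['d', 'c', 'a', 'b']
'a': index 2 in ['d', 'c', 'a', 'b'] -> ['a', 'd', 'c', 'b']
'd': index 1 in ['a', 'd', 'c', 'b'] -> ['d', 'a', 'c', 'b']
'b': index 3 in ['d', 'a', 'c', 'b'] -> ['b', 'd', 'a', 'c']


Output: [3, 3, 3, 3, 2, 3, 2, 1, 3]


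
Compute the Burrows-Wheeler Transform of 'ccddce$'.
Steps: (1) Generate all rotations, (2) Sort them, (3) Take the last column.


Rotations (sorted):
  0: $ccddce -> last char: e
  1: ccddce$ -> last char: $
  2: cddce$c -> last char: c
  3: ce$ccdd -> last char: d
  4: dce$ccd -> last char: d
  5: ddce$cc -> last char: c
  6: e$ccddc -> last char: c


BWT = e$cddcc


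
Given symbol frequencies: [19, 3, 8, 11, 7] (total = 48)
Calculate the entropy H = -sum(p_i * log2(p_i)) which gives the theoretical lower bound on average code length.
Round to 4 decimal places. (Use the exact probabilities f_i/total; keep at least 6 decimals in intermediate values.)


Per-symbol terms -p_i * log2(p_i) with p_i = f_i/48:
  p = 19/48 = 0.395833: log2(p) = -1.337035, -p*log2(p) = 0.529243
  p = 3/48 = 0.062500: log2(p) = -4.000000, -p*log2(p) = 0.250000
  p = 8/48 = 0.166667: log2(p) = -2.584963, -p*log2(p) = 0.430827
  p = 11/48 = 0.229167: log2(p) = -2.125531, -p*log2(p) = 0.487101
  p = 7/48 = 0.145833: log2(p) = -2.777608, -p*log2(p) = 0.405068
H = 0.529243 + 0.250000 + 0.430827 + 0.487101 + 0.405068 = 2.102239

H = 2.1022 bits/symbol


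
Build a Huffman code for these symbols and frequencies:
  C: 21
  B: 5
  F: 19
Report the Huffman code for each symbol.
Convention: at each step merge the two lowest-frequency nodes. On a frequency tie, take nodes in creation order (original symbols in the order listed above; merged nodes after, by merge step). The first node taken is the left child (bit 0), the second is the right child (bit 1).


Huffman tree construction:
Step 1: Merge B(5) + F(19) = 24
Step 2: Merge C(21) + (B+F)(24) = 45
Read each symbol's code off the tree from the root (left child = 0, right child = 1).

Codes:
  C: 0 (length 1)
  B: 10 (length 2)
  F: 11 (length 2)
Average code length: 69/45 = 1.5333 bits/symbol


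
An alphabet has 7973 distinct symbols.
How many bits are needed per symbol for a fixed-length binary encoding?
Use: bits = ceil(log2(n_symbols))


log2(7973) = 12.9609
Bracket: 2^12 = 4096 < 7973 <= 2^13 = 8192
So ceil(log2(7973)) = 13

bits = ceil(log2(7973)) = ceil(12.9609) = 13 bits


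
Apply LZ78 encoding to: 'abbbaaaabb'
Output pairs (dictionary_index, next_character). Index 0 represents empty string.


LZ78 encoding steps:
Dictionary: {0: ''}
Step 1: w='' (idx 0), next='a' -> output (0, 'a'), add 'a' as idx 1
Step 2: w='' (idx 0), next='b' -> output (0, 'b'), add 'b' as idx 2
Step 3: w='b' (idx 2), next='b' -> output (2, 'b'), add 'bb' as idx 3
Step 4: w='a' (idx 1), next='a' -> output (1, 'a'), add 'aa' as idx 4
Step 5: w='aa' (idx 4), next='b' -> output (4, 'b'), add 'aab' as idx 5
Step 6: w='b' (idx 2), end of input -> output (2, '')


Encoded: [(0, 'a'), (0, 'b'), (2, 'b'), (1, 'a'), (4, 'b'), (2, '')]


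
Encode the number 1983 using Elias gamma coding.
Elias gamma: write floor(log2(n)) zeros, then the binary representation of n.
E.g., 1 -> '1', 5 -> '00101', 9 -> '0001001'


num_bits = floor(log2(1983)) + 1 = 11
leading_zeros = num_bits - 1 = 10
binary(1983) = 11110111111

Elias gamma(1983) = '0000000000' + '11110111111' = 000000000011110111111 (21 bits)


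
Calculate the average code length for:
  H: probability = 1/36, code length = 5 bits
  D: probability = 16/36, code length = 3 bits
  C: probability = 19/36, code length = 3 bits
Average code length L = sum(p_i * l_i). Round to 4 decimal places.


Weighted contributions p_i * l_i:
  H: (1/36) * 5 = 5/36
  D: (16/36) * 3 = 48/36
  C: (19/36) * 3 = 57/36
Sum = (5 + 48 + 57)/36 = 110/36

L = 110/36 = 3.0556 bits/symbol


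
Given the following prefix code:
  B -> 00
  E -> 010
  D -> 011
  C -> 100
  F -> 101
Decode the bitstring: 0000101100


Decoding step by step:
Bits 00 -> B
Bits 00 -> B
Bits 101 -> F
Bits 100 -> C


Decoded message: BBFC


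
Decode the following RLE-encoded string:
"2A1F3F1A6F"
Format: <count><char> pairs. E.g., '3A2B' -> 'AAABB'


Expanding each <count><char> pair:
  2A -> 'AA'
  1F -> 'F'
  3F -> 'FFF'
  1A -> 'A'
  6F -> 'FFFFFF'

Decoded = AAFFFFAFFFFFF


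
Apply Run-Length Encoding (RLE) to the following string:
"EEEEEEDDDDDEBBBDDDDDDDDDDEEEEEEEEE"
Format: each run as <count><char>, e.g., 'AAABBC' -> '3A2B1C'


Scanning runs left to right:
  i=0: run of 'E' x 6 -> '6E'
  i=6: run of 'D' x 5 -> '5D'
  i=11: run of 'E' x 1 -> '1E'
  i=12: run of 'B' x 3 -> '3B'
  i=15: run of 'D' x 10 -> '10D'
  i=25: run of 'E' x 9 -> '9E'

RLE = 6E5D1E3B10D9E


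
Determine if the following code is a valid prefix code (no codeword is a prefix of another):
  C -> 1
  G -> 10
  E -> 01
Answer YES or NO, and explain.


Checking each pair (does one codeword prefix another?):
  C='1' vs G='10': prefix -- VIOLATION

NO -- this is NOT a valid prefix code. C (1) is a prefix of G (10).


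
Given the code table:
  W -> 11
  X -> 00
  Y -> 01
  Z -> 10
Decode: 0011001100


Decoding:
00 -> X
11 -> W
00 -> X
11 -> W
00 -> X


Result: XWXWX


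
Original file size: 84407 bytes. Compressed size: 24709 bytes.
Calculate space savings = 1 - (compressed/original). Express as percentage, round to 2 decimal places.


ratio = compressed/original = 24709/84407 = 0.292736
savings = 1 - ratio = 1 - 0.292736 = 0.707264
as a percentage: 0.707264 * 100 = 70.73%

Space savings = 1 - 24709/84407 = 70.73%


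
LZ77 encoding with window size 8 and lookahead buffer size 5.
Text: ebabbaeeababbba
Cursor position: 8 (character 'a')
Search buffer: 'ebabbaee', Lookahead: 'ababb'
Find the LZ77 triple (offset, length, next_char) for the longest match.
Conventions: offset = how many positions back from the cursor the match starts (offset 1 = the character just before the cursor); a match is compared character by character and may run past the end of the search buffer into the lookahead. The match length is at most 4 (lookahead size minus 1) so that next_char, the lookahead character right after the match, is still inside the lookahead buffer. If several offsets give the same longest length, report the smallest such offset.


Try each offset into the search buffer:
  offset=1 (pos 7, char 'e'): match length 0
  offset=2 (pos 6, char 'e'): match length 0
  offset=3 (pos 5, char 'a'): match length 1
  offset=4 (pos 4, char 'b'): match length 0
  offset=5 (pos 3, char 'b'): match length 0
  offset=6 (pos 2, char 'a'): match length 2
  offset=7 (pos 1, char 'b'): match length 0
  offset=8 (pos 0, char 'e'): match length 0
Longest match has length 2 at offset 6.
next_char = character at position 8 + 2 = 10 -> 'a'

Best match: offset=6, length=2 (matching 'ab' starting at position 2)
LZ77 triple: (6, 2, 'a')


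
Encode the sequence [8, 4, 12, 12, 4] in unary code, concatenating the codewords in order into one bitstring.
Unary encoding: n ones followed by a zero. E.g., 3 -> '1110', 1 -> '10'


Encode each number as n ones followed by a terminating 0:
  8 -> 111111110 (9 bits)
  4 -> 11110 (5 bits)
  12 -> 1111111111110 (13 bits)
  12 -> 1111111111110 (13 bits)
  4 -> 11110 (5 bits)
Total length = 9 + 5 + 13 + 13 + 5 = 45 bits.

Unary([8, 4, 12, 12, 4]) = 111111110111101111111111110111111111111011110 (45 bits)


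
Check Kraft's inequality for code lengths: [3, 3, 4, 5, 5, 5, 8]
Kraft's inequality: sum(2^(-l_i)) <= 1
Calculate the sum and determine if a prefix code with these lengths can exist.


Sum = 2^(-3) + 2^(-3) + 2^(-4) + 2^(-5) + 2^(-5) + 2^(-5) + 2^(-8)
    = 0.125 + 0.125 + 0.0625 + 0.03125 + 0.03125 + 0.03125 + 0.00390625
    = 105/256 = 0.41015625
Since 0.41015625 <= 1, Kraft's inequality IS satisfied.
A prefix code with these lengths CAN exist.

Kraft sum = 0.41015625. Satisfied.


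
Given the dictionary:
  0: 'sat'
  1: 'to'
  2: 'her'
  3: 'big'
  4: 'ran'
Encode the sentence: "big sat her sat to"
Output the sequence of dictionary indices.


Look up each word in the dictionary:
  'big' -> 3
  'sat' -> 0
  'her' -> 2
  'sat' -> 0
  'to' -> 1

Encoded: [3, 0, 2, 0, 1]


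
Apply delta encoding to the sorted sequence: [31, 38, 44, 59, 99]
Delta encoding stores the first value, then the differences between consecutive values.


First value: 31
Deltas:
  38 - 31 = 7
  44 - 38 = 6
  59 - 44 = 15
  99 - 59 = 40


Delta encoded: [31, 7, 6, 15, 40]


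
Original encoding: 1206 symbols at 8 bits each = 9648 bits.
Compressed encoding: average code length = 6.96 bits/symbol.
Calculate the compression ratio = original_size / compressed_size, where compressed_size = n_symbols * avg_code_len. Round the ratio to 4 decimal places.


original_size = n_symbols * orig_bits = 1206 * 8 = 9648 bits
compressed_size = n_symbols * avg_code_len = 1206 * 6.96 = 8393.76 bits
ratio = original_size / compressed_size = 9648 / 8393.76 = 1.1494

Compression ratio = 1.1494


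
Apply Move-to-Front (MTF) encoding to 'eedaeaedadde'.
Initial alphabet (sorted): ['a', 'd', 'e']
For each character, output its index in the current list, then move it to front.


MTF encoding:
'e': index 2 in ['a', 'd', 'e'] -> ['e', 'a', 'd']
'e': index 0 in ['e', 'a', 'd'] -> ['e', 'a', 'd']
'd': index 2 in ['e', 'a', 'd'] -> ['d', 'e', 'a']
'a': index 2 in ['d', 'e', 'a'] -> ['a', 'd', 'e']
'e': index 2 in ['a', 'd', 'e'] -> ['e', 'a', 'd']
'a': index 1 in ['e', 'a', 'd'] -> ['a', 'e', 'd']
'e': index 1 in ['a', 'e', 'd'] -> ['e', 'a', 'd']
'd': index 2 in ['e', 'a', 'd'] -> ['d', 'e', 'a']
'a': index 2 in ['d', 'e', 'a'] -> ['a', 'd', 'e']
'd': index 1 in ['a', 'd', 'e'] -> ['d', 'a', 'e']
'd': index 0 in ['d', 'a', 'e'] -> ['d', 'a', 'e']
'e': index 2 in ['d', 'a', 'e'] -> ['e', 'd', 'a']


Output: [2, 0, 2, 2, 2, 1, 1, 2, 2, 1, 0, 2]


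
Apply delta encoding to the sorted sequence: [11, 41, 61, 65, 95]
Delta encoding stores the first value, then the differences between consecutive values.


First value: 11
Deltas:
  41 - 11 = 30
  61 - 41 = 20
  65 - 61 = 4
  95 - 65 = 30


Delta encoded: [11, 30, 20, 4, 30]


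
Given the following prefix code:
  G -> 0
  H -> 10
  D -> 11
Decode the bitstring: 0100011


Decoding step by step:
Bits 0 -> G
Bits 10 -> H
Bits 0 -> G
Bits 0 -> G
Bits 11 -> D


Decoded message: GHGGD


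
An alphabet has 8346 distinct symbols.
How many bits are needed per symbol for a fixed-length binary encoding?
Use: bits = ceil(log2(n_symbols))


log2(8346) = 13.0269
Bracket: 2^13 = 8192 < 8346 <= 2^14 = 16384
So ceil(log2(8346)) = 14

bits = ceil(log2(8346)) = ceil(13.0269) = 14 bits


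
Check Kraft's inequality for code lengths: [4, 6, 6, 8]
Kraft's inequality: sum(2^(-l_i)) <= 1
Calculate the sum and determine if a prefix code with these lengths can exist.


Sum = 2^(-4) + 2^(-6) + 2^(-6) + 2^(-8)
    = 0.0625 + 0.015625 + 0.015625 + 0.00390625
    = 25/256 = 0.09765625
Since 0.09765625 <= 1, Kraft's inequality IS satisfied.
A prefix code with these lengths CAN exist.

Kraft sum = 0.09765625. Satisfied.


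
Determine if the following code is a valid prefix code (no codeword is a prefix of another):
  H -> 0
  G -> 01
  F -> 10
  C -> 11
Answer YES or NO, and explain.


Checking each pair (does one codeword prefix another?):
  H='0' vs G='01': prefix -- VIOLATION

NO -- this is NOT a valid prefix code. H (0) is a prefix of G (01).


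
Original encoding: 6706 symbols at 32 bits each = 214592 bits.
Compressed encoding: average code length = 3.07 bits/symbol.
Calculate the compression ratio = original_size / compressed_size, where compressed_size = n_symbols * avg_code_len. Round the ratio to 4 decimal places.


original_size = n_symbols * orig_bits = 6706 * 32 = 214592 bits
compressed_size = n_symbols * avg_code_len = 6706 * 3.07 = 20587.42 bits
ratio = original_size / compressed_size = 214592 / 20587.42 = 10.4235

Compression ratio = 10.4235


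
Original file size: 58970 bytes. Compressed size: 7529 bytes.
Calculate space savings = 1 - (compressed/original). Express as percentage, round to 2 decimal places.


ratio = compressed/original = 7529/58970 = 0.127675
savings = 1 - ratio = 1 - 0.127675 = 0.872325
as a percentage: 0.872325 * 100 = 87.23%

Space savings = 1 - 7529/58970 = 87.23%


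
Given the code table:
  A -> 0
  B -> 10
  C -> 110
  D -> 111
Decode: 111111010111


Decoding:
111 -> D
111 -> D
0 -> A
10 -> B
111 -> D


Result: DDABD


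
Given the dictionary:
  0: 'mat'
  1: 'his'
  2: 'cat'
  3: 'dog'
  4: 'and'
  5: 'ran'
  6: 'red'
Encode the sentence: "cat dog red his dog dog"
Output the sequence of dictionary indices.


Look up each word in the dictionary:
  'cat' -> 2
  'dog' -> 3
  'red' -> 6
  'his' -> 1
  'dog' -> 3
  'dog' -> 3

Encoded: [2, 3, 6, 1, 3, 3]


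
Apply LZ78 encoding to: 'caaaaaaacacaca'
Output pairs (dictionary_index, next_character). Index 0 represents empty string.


LZ78 encoding steps:
Dictionary: {0: ''}
Step 1: w='' (idx 0), next='c' -> output (0, 'c'), add 'c' as idx 1
Step 2: w='' (idx 0), next='a' -> output (0, 'a'), add 'a' as idx 2
Step 3: w='a' (idx 2), next='a' -> output (2, 'a'), add 'aa' as idx 3
Step 4: w='aa' (idx 3), next='a' -> output (3, 'a'), add 'aaa' as idx 4
Step 5: w='a' (idx 2), next='c' -> output (2, 'c'), add 'ac' as idx 5
Step 6: w='ac' (idx 5), next='a' -> output (5, 'a'), add 'aca' as idx 6
Step 7: w='c' (idx 1), next='a' -> output (1, 'a'), add 'ca' as idx 7


Encoded: [(0, 'c'), (0, 'a'), (2, 'a'), (3, 'a'), (2, 'c'), (5, 'a'), (1, 'a')]


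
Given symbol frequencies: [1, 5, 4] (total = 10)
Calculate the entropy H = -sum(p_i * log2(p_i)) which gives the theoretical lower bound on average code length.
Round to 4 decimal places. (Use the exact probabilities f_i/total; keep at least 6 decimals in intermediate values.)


Per-symbol terms -p_i * log2(p_i) with p_i = f_i/10:
  p = 1/10 = 0.100000: log2(p) = -3.321928, -p*log2(p) = 0.332193
  p = 5/10 = 0.500000: log2(p) = -1.000000, -p*log2(p) = 0.500000
  p = 4/10 = 0.400000: log2(p) = -1.321928, -p*log2(p) = 0.528771
H = 0.332193 + 0.500000 + 0.528771 = 1.360964

H = 1.361 bits/symbol


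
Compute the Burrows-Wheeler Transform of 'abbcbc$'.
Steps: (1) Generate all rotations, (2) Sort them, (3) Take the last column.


Rotations (sorted):
  0: $abbcbc -> last char: c
  1: abbcbc$ -> last char: $
  2: bbcbc$a -> last char: a
  3: bc$abbc -> last char: c
  4: bcbc$ab -> last char: b
  5: c$abbcb -> last char: b
  6: cbc$abb -> last char: b


BWT = c$acbbb


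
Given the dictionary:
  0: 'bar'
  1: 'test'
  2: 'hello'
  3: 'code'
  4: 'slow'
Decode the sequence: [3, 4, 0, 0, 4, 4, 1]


Look up each index in the dictionary:
  3 -> 'code'
  4 -> 'slow'
  0 -> 'bar'
  0 -> 'bar'
  4 -> 'slow'
  4 -> 'slow'
  1 -> 'test'

Decoded: "code slow bar bar slow slow test"


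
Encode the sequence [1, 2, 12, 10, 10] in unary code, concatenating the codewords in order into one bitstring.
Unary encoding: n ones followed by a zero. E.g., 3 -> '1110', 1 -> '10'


Encode each number as n ones followed by a terminating 0:
  1 -> 10 (2 bits)
  2 -> 110 (3 bits)
  12 -> 1111111111110 (13 bits)
  10 -> 11111111110 (11 bits)
  10 -> 11111111110 (11 bits)
Total length = 2 + 3 + 13 + 11 + 11 = 40 bits.

Unary([1, 2, 12, 10, 10]) = 1011011111111111101111111111011111111110 (40 bits)


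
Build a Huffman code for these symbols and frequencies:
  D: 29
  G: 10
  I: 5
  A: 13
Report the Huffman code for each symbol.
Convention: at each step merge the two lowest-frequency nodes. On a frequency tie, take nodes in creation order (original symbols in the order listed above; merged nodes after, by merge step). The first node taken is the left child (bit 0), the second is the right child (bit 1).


Huffman tree construction:
Step 1: Merge I(5) + G(10) = 15
Step 2: Merge A(13) + (I+G)(15) = 28
Step 3: Merge (A+(I+G))(28) + D(29) = 57
Read each symbol's code off the tree from the root (left child = 0, right child = 1).

Codes:
  D: 1 (length 1)
  G: 011 (length 3)
  I: 010 (length 3)
  A: 00 (length 2)
Average code length: 100/57 = 1.7544 bits/symbol


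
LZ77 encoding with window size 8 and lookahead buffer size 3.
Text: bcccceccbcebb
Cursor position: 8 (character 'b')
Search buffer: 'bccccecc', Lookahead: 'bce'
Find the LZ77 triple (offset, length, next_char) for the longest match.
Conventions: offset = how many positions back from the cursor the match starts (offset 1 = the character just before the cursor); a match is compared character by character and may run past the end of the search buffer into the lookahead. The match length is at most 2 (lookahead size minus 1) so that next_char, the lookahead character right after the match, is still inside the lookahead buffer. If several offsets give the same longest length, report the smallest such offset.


Try each offset into the search buffer:
  offset=1 (pos 7, char 'c'): match length 0
  offset=2 (pos 6, char 'c'): match length 0
  offset=3 (pos 5, char 'e'): match length 0
  offset=4 (pos 4, char 'c'): match length 0
  offset=5 (pos 3, char 'c'): match length 0
  offset=6 (pos 2, char 'c'): match length 0
  offset=7 (pos 1, char 'c'): match length 0
  offset=8 (pos 0, char 'b'): match length 2
Longest match has length 2 at offset 8.
next_char = character at position 8 + 2 = 10 -> 'e'

Best match: offset=8, length=2 (matching 'bc' starting at position 0)
LZ77 triple: (8, 2, 'e')


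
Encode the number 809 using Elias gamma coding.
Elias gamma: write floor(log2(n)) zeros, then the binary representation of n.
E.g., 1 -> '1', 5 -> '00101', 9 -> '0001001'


num_bits = floor(log2(809)) + 1 = 10
leading_zeros = num_bits - 1 = 9
binary(809) = 1100101001

Elias gamma(809) = '000000000' + '1100101001' = 0000000001100101001 (19 bits)


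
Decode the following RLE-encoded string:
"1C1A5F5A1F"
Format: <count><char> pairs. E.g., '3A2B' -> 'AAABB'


Expanding each <count><char> pair:
  1C -> 'C'
  1A -> 'A'
  5F -> 'FFFFF'
  5A -> 'AAAAA'
  1F -> 'F'

Decoded = CAFFFFFAAAAAF


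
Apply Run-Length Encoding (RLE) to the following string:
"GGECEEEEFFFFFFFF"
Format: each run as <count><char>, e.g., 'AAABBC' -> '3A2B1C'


Scanning runs left to right:
  i=0: run of 'G' x 2 -> '2G'
  i=2: run of 'E' x 1 -> '1E'
  i=3: run of 'C' x 1 -> '1C'
  i=4: run of 'E' x 4 -> '4E'
  i=8: run of 'F' x 8 -> '8F'

RLE = 2G1E1C4E8F


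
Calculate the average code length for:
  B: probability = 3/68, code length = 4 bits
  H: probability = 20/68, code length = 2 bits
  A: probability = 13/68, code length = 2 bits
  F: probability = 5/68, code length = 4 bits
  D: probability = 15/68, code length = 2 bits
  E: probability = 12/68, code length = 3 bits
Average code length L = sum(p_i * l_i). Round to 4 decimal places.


Weighted contributions p_i * l_i:
  B: (3/68) * 4 = 12/68
  H: (20/68) * 2 = 40/68
  A: (13/68) * 2 = 26/68
  F: (5/68) * 4 = 20/68
  D: (15/68) * 2 = 30/68
  E: (12/68) * 3 = 36/68
Sum = (12 + 40 + 26 + 20 + 30 + 36)/68 = 164/68

L = 164/68 = 2.4118 bits/symbol


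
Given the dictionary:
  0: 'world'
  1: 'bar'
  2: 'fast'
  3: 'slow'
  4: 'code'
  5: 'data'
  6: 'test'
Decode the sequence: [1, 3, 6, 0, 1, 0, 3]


Look up each index in the dictionary:
  1 -> 'bar'
  3 -> 'slow'
  6 -> 'test'
  0 -> 'world'
  1 -> 'bar'
  0 -> 'world'
  3 -> 'slow'

Decoded: "bar slow test world bar world slow"


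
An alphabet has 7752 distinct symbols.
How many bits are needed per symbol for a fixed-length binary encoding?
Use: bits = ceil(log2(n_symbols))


log2(7752) = 12.9204
Bracket: 2^12 = 4096 < 7752 <= 2^13 = 8192
So ceil(log2(7752)) = 13

bits = ceil(log2(7752)) = ceil(12.9204) = 13 bits


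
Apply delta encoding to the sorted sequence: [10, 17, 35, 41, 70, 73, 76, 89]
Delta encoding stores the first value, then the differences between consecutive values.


First value: 10
Deltas:
  17 - 10 = 7
  35 - 17 = 18
  41 - 35 = 6
  70 - 41 = 29
  73 - 70 = 3
  76 - 73 = 3
  89 - 76 = 13


Delta encoded: [10, 7, 18, 6, 29, 3, 3, 13]


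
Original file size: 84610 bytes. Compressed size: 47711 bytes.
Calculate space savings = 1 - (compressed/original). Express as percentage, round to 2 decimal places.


ratio = compressed/original = 47711/84610 = 0.563893
savings = 1 - ratio = 1 - 0.563893 = 0.436107
as a percentage: 0.436107 * 100 = 43.61%

Space savings = 1 - 47711/84610 = 43.61%


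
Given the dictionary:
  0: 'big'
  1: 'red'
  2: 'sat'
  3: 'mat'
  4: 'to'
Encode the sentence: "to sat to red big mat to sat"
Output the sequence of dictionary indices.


Look up each word in the dictionary:
  'to' -> 4
  'sat' -> 2
  'to' -> 4
  'red' -> 1
  'big' -> 0
  'mat' -> 3
  'to' -> 4
  'sat' -> 2

Encoded: [4, 2, 4, 1, 0, 3, 4, 2]


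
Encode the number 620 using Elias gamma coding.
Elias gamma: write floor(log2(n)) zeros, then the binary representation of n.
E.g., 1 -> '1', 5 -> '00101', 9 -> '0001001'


num_bits = floor(log2(620)) + 1 = 10
leading_zeros = num_bits - 1 = 9
binary(620) = 1001101100

Elias gamma(620) = '000000000' + '1001101100' = 0000000001001101100 (19 bits)


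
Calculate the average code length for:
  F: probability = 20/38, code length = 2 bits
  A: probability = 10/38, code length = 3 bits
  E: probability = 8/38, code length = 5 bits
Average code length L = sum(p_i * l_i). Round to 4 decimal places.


Weighted contributions p_i * l_i:
  F: (20/38) * 2 = 40/38
  A: (10/38) * 3 = 30/38
  E: (8/38) * 5 = 40/38
Sum = (40 + 30 + 40)/38 = 110/38

L = 110/38 = 2.8947 bits/symbol


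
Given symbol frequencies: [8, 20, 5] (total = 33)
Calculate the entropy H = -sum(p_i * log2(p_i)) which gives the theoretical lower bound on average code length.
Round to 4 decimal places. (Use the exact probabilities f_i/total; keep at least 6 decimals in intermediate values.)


Per-symbol terms -p_i * log2(p_i) with p_i = f_i/33:
  p = 8/33 = 0.242424: log2(p) = -2.044394, -p*log2(p) = 0.495611
  p = 20/33 = 0.606061: log2(p) = -0.722466, -p*log2(p) = 0.437858
  p = 5/33 = 0.151515: log2(p) = -2.722466, -p*log2(p) = 0.412495
H = 0.495611 + 0.437858 + 0.412495 = 1.345964

H = 1.346 bits/symbol


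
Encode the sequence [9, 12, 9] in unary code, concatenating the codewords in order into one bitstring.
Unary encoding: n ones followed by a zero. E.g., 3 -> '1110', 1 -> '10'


Encode each number as n ones followed by a terminating 0:
  9 -> 1111111110 (10 bits)
  12 -> 1111111111110 (13 bits)
  9 -> 1111111110 (10 bits)
Total length = 10 + 13 + 10 = 33 bits.

Unary([9, 12, 9]) = 111111111011111111111101111111110 (33 bits)


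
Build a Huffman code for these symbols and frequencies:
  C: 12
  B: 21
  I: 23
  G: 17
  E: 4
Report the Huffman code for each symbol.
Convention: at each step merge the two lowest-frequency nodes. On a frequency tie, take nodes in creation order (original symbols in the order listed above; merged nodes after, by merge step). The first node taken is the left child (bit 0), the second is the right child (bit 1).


Huffman tree construction:
Step 1: Merge E(4) + C(12) = 16
Step 2: Merge (E+C)(16) + G(17) = 33
Step 3: Merge B(21) + I(23) = 44
Step 4: Merge ((E+C)+G)(33) + (B+I)(44) = 77
Read each symbol's code off the tree from the root (left child = 0, right child = 1).

Codes:
  C: 001 (length 3)
  B: 10 (length 2)
  I: 11 (length 2)
  G: 01 (length 2)
  E: 000 (length 3)
Average code length: 170/77 = 2.2078 bits/symbol


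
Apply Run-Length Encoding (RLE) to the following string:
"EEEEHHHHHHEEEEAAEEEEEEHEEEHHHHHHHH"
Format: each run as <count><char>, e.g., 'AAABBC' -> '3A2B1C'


Scanning runs left to right:
  i=0: run of 'E' x 4 -> '4E'
  i=4: run of 'H' x 6 -> '6H'
  i=10: run of 'E' x 4 -> '4E'
  i=14: run of 'A' x 2 -> '2A'
  i=16: run of 'E' x 6 -> '6E'
  i=22: run of 'H' x 1 -> '1H'
  i=23: run of 'E' x 3 -> '3E'
  i=26: run of 'H' x 8 -> '8H'

RLE = 4E6H4E2A6E1H3E8H


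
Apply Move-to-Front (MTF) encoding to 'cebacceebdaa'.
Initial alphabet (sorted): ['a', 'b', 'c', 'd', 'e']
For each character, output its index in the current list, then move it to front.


MTF encoding:
'c': index 2 in ['a', 'b', 'c', 'd', 'e'] -> ['c', 'a', 'b', 'd', 'e']
'e': index 4 in ['c', 'a', 'b', 'd', 'e'] -> ['e', 'c', 'a', 'b', 'd']
'b': index 3 in ['e', 'c', 'a', 'b', 'd'] -> ['b', 'e', 'c', 'a', 'd']
'a': index 3 in ['b', 'e', 'c', 'a', 'd'] -> ['a', 'b', 'e', 'c', 'd']
'c': index 3 in ['a', 'b', 'e', 'c', 'd'] -> ['c', 'a', 'b', 'e', 'd']
'c': index 0 in ['c', 'a', 'b', 'e', 'd'] -> ['c', 'a', 'b', 'e', 'd']
'e': index 3 in ['c', 'a', 'b', 'e', 'd'] -> ['e', 'c', 'a', 'b', 'd']
'e': index 0 in ['e', 'c', 'a', 'b', 'd'] -> ['e', 'c', 'a', 'b', 'd']
'b': index 3 in ['e', 'c', 'a', 'b', 'd'] -> ['b', 'e', 'c', 'a', 'd']
'd': index 4 in ['b', 'e', 'c', 'a', 'd'] -> ['d', 'b', 'e', 'c', 'a']
'a': index 4 in ['d', 'b', 'e', 'c', 'a'] -> ['a', 'd', 'b', 'e', 'c']
'a': index 0 in ['a', 'd', 'b', 'e', 'c'] -> ['a', 'd', 'b', 'e', 'c']


Output: [2, 4, 3, 3, 3, 0, 3, 0, 3, 4, 4, 0]


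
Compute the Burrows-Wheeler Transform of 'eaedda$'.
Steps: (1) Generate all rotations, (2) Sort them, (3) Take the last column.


Rotations (sorted):
  0: $eaedda -> last char: a
  1: a$eaedd -> last char: d
  2: aedda$e -> last char: e
  3: da$eaed -> last char: d
  4: dda$eae -> last char: e
  5: eaedda$ -> last char: $
  6: edda$ea -> last char: a


BWT = adede$a


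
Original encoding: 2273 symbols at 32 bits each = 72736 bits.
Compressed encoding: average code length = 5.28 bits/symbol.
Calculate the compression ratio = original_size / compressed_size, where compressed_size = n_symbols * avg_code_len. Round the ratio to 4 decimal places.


original_size = n_symbols * orig_bits = 2273 * 32 = 72736 bits
compressed_size = n_symbols * avg_code_len = 2273 * 5.28 = 12001.44 bits
ratio = original_size / compressed_size = 72736 / 12001.44 = 6.0606

Compression ratio = 6.0606


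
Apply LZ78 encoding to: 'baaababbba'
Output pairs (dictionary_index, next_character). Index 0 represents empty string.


LZ78 encoding steps:
Dictionary: {0: ''}
Step 1: w='' (idx 0), next='b' -> output (0, 'b'), add 'b' as idx 1
Step 2: w='' (idx 0), next='a' -> output (0, 'a'), add 'a' as idx 2
Step 3: w='a' (idx 2), next='a' -> output (2, 'a'), add 'aa' as idx 3
Step 4: w='b' (idx 1), next='a' -> output (1, 'a'), add 'ba' as idx 4
Step 5: w='b' (idx 1), next='b' -> output (1, 'b'), add 'bb' as idx 5
Step 6: w='ba' (idx 4), end of input -> output (4, '')


Encoded: [(0, 'b'), (0, 'a'), (2, 'a'), (1, 'a'), (1, 'b'), (4, '')]


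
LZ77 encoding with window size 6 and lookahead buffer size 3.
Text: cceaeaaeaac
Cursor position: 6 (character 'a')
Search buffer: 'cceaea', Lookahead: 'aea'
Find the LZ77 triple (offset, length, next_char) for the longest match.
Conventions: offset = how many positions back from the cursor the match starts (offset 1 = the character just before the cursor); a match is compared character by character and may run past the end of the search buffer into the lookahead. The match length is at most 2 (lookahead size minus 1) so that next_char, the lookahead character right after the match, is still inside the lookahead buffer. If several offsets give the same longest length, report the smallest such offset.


Try each offset into the search buffer:
  offset=1 (pos 5, char 'a'): match length 1
  offset=2 (pos 4, char 'e'): match length 0
  offset=3 (pos 3, char 'a'): match length 2
  offset=4 (pos 2, char 'e'): match length 0
  offset=5 (pos 1, char 'c'): match length 0
  offset=6 (pos 0, char 'c'): match length 0
Longest match has length 2 at offset 3.
next_char = character at position 6 + 2 = 8 -> 'a'

Best match: offset=3, length=2 (matching 'ae' starting at position 3)
LZ77 triple: (3, 2, 'a')


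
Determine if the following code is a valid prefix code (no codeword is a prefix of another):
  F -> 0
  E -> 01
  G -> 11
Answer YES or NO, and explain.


Checking each pair (does one codeword prefix another?):
  F='0' vs E='01': prefix -- VIOLATION

NO -- this is NOT a valid prefix code. F (0) is a prefix of E (01).


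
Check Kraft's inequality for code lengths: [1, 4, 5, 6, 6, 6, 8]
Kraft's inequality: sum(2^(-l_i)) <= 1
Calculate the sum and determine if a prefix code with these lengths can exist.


Sum = 2^(-1) + 2^(-4) + 2^(-5) + 2^(-6) + 2^(-6) + 2^(-6) + 2^(-8)
    = 0.5 + 0.0625 + 0.03125 + 0.015625 + 0.015625 + 0.015625 + 0.00390625
    = 165/256 = 0.64453125
Since 0.64453125 <= 1, Kraft's inequality IS satisfied.
A prefix code with these lengths CAN exist.

Kraft sum = 0.64453125. Satisfied.


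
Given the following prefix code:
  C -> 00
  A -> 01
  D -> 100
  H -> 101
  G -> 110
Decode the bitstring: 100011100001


Decoding step by step:
Bits 100 -> D
Bits 01 -> A
Bits 110 -> G
Bits 00 -> C
Bits 01 -> A


Decoded message: DAGCA


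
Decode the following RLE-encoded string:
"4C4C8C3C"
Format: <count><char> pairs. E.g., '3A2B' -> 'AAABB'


Expanding each <count><char> pair:
  4C -> 'CCCC'
  4C -> 'CCCC'
  8C -> 'CCCCCCCC'
  3C -> 'CCC'

Decoded = CCCCCCCCCCCCCCCCCCC


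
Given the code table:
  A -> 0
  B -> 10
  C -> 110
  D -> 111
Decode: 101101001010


Decoding:
10 -> B
110 -> C
10 -> B
0 -> A
10 -> B
10 -> B


Result: BCBABB


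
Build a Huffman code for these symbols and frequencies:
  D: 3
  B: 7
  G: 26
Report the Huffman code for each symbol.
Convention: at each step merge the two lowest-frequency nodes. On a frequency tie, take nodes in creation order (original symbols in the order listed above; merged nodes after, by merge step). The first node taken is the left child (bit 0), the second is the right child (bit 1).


Huffman tree construction:
Step 1: Merge D(3) + B(7) = 10
Step 2: Merge (D+B)(10) + G(26) = 36
Read each symbol's code off the tree from the root (left child = 0, right child = 1).

Codes:
  D: 00 (length 2)
  B: 01 (length 2)
  G: 1 (length 1)
Average code length: 46/36 = 1.2778 bits/symbol


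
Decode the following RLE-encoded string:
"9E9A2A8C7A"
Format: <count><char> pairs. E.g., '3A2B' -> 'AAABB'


Expanding each <count><char> pair:
  9E -> 'EEEEEEEEE'
  9A -> 'AAAAAAAAA'
  2A -> 'AA'
  8C -> 'CCCCCCCC'
  7A -> 'AAAAAAA'

Decoded = EEEEEEEEEAAAAAAAAAAACCCCCCCCAAAAAAA


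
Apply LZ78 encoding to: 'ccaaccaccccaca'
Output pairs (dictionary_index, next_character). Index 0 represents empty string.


LZ78 encoding steps:
Dictionary: {0: ''}
Step 1: w='' (idx 0), next='c' -> output (0, 'c'), add 'c' as idx 1
Step 2: w='c' (idx 1), next='a' -> output (1, 'a'), add 'ca' as idx 2
Step 3: w='' (idx 0), next='a' -> output (0, 'a'), add 'a' as idx 3
Step 4: w='c' (idx 1), next='c' -> output (1, 'c'), add 'cc' as idx 4
Step 5: w='a' (idx 3), next='c' -> output (3, 'c'), add 'ac' as idx 5
Step 6: w='cc' (idx 4), next='c' -> output (4, 'c'), add 'ccc' as idx 6
Step 7: w='ac' (idx 5), next='a' -> output (5, 'a'), add 'aca' as idx 7


Encoded: [(0, 'c'), (1, 'a'), (0, 'a'), (1, 'c'), (3, 'c'), (4, 'c'), (5, 'a')]


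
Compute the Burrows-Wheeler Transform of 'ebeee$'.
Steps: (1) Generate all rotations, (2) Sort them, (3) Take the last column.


Rotations (sorted):
  0: $ebeee -> last char: e
  1: beee$e -> last char: e
  2: e$ebee -> last char: e
  3: ebeee$ -> last char: $
  4: ee$ebe -> last char: e
  5: eee$eb -> last char: b


BWT = eee$eb


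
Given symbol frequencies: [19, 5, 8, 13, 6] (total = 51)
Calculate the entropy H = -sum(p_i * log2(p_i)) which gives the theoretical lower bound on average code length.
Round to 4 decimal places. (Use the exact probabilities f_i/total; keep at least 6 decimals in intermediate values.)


Per-symbol terms -p_i * log2(p_i) with p_i = f_i/51:
  p = 19/51 = 0.372549: log2(p) = -1.424498, -p*log2(p) = 0.530695
  p = 5/51 = 0.098039: log2(p) = -3.350497, -p*log2(p) = 0.328480
  p = 8/51 = 0.156863: log2(p) = -2.672425, -p*log2(p) = 0.419204
  p = 13/51 = 0.254902: log2(p) = -1.971986, -p*log2(p) = 0.502663
  p = 6/51 = 0.117647: log2(p) = -3.087463, -p*log2(p) = 0.363231
H = 0.530695 + 0.328480 + 0.419204 + 0.502663 + 0.363231 = 2.144273

H = 2.1443 bits/symbol


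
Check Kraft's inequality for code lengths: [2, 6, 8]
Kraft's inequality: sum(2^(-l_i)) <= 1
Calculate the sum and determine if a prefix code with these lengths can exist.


Sum = 2^(-2) + 2^(-6) + 2^(-8)
    = 0.25 + 0.015625 + 0.00390625
    = 69/256 = 0.26953125
Since 0.26953125 <= 1, Kraft's inequality IS satisfied.
A prefix code with these lengths CAN exist.

Kraft sum = 0.26953125. Satisfied.


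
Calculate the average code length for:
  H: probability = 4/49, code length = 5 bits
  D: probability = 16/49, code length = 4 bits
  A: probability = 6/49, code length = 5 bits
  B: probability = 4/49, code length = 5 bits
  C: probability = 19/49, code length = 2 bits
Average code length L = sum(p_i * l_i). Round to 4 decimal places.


Weighted contributions p_i * l_i:
  H: (4/49) * 5 = 20/49
  D: (16/49) * 4 = 64/49
  A: (6/49) * 5 = 30/49
  B: (4/49) * 5 = 20/49
  C: (19/49) * 2 = 38/49
Sum = (20 + 64 + 30 + 20 + 38)/49 = 172/49

L = 172/49 = 3.5102 bits/symbol


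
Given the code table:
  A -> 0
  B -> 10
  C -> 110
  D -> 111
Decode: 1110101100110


Decoding:
111 -> D
0 -> A
10 -> B
110 -> C
0 -> A
110 -> C


Result: DABCAC


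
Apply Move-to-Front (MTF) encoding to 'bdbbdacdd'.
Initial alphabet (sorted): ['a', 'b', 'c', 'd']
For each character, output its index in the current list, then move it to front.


MTF encoding:
'b': index 1 in ['a', 'b', 'c', 'd'] -> ['b', 'a', 'c', 'd']
'd': index 3 in ['b', 'a', 'c', 'd'] -> ['d', 'b', 'a', 'c']
'b': index 1 in ['d', 'b', 'a', 'c'] -> ['b', 'd', 'a', 'c']
'b': index 0 in ['b', 'd', 'a', 'c'] -> ['b', 'd', 'a', 'c']
'd': index 1 in ['b', 'd', 'a', 'c'] -> ['d', 'b', 'a', 'c']
'a': index 2 in ['d', 'b', 'a', 'c'] -> ['a', 'd', 'b', 'c']
'c': index 3 in ['a', 'd', 'b', 'c'] -> ['c', 'a', 'd', 'b']
'd': index 2 in ['c', 'a', 'd', 'b'] -> ['d', 'c', 'a', 'b']
'd': index 0 in ['d', 'c', 'a', 'b'] -> ['d', 'c', 'a', 'b']


Output: [1, 3, 1, 0, 1, 2, 3, 2, 0]


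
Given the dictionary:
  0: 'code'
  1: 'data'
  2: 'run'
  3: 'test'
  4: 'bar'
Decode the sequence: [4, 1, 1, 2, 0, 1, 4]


Look up each index in the dictionary:
  4 -> 'bar'
  1 -> 'data'
  1 -> 'data'
  2 -> 'run'
  0 -> 'code'
  1 -> 'data'
  4 -> 'bar'

Decoded: "bar data data run code data bar"


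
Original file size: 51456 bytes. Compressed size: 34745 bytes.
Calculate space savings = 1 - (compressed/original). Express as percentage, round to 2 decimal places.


ratio = compressed/original = 34745/51456 = 0.675237
savings = 1 - ratio = 1 - 0.675237 = 0.324763
as a percentage: 0.324763 * 100 = 32.48%

Space savings = 1 - 34745/51456 = 32.48%


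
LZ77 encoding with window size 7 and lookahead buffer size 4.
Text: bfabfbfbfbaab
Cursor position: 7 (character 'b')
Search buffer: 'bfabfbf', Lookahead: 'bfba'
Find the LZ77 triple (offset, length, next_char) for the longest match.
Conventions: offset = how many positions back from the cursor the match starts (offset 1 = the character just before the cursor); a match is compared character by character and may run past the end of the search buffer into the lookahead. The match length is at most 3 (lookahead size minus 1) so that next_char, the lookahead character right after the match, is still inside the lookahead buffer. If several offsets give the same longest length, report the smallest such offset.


Try each offset into the search buffer:
  offset=1 (pos 6, char 'f'): match length 0
  offset=2 (pos 5, char 'b'): match length 3
  offset=3 (pos 4, char 'f'): match length 0
  offset=4 (pos 3, char 'b'): match length 3
  offset=5 (pos 2, char 'a'): match length 0
  offset=6 (pos 1, char 'f'): match length 0
  offset=7 (pos 0, char 'b'): match length 2
Longest match has length 3, found at offsets 2, 4; take the smallest, offset 2.
next_char = character at position 7 + 3 = 10 -> 'a'

Best match: offset=2, length=3 (matching 'bfb' starting at position 5)
LZ77 triple: (2, 3, 'a')


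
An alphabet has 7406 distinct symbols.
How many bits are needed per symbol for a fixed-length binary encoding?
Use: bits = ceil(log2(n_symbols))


log2(7406) = 12.8545
Bracket: 2^12 = 4096 < 7406 <= 2^13 = 8192
So ceil(log2(7406)) = 13

bits = ceil(log2(7406)) = ceil(12.8545) = 13 bits


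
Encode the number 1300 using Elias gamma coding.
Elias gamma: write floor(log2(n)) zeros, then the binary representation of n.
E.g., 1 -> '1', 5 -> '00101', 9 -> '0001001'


num_bits = floor(log2(1300)) + 1 = 11
leading_zeros = num_bits - 1 = 10
binary(1300) = 10100010100

Elias gamma(1300) = '0000000000' + '10100010100' = 000000000010100010100 (21 bits)


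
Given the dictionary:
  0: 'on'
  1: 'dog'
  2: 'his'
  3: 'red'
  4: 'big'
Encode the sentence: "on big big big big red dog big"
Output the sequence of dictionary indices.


Look up each word in the dictionary:
  'on' -> 0
  'big' -> 4
  'big' -> 4
  'big' -> 4
  'big' -> 4
  'red' -> 3
  'dog' -> 1
  'big' -> 4

Encoded: [0, 4, 4, 4, 4, 3, 1, 4]


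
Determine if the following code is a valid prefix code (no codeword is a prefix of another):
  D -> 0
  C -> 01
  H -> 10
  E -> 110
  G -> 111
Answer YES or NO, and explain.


Checking each pair (does one codeword prefix another?):
  D='0' vs C='01': prefix -- VIOLATION

NO -- this is NOT a valid prefix code. D (0) is a prefix of C (01).


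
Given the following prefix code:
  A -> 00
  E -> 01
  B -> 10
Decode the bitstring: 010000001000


Decoding step by step:
Bits 01 -> E
Bits 00 -> A
Bits 00 -> A
Bits 00 -> A
Bits 10 -> B
Bits 00 -> A


Decoded message: EAAABA


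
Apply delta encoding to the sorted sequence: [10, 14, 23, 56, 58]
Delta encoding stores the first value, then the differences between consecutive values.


First value: 10
Deltas:
  14 - 10 = 4
  23 - 14 = 9
  56 - 23 = 33
  58 - 56 = 2


Delta encoded: [10, 4, 9, 33, 2]


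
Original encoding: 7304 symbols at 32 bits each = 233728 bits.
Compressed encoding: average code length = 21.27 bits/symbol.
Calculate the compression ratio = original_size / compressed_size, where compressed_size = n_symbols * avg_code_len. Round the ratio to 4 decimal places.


original_size = n_symbols * orig_bits = 7304 * 32 = 233728 bits
compressed_size = n_symbols * avg_code_len = 7304 * 21.27 = 155356.08 bits
ratio = original_size / compressed_size = 233728 / 155356.08 = 1.5045

Compression ratio = 1.5045


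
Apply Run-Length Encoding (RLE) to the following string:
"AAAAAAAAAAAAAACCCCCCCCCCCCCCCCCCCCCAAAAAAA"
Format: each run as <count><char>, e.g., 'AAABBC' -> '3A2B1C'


Scanning runs left to right:
  i=0: run of 'A' x 14 -> '14A'
  i=14: run of 'C' x 21 -> '21C'
  i=35: run of 'A' x 7 -> '7A'

RLE = 14A21C7A


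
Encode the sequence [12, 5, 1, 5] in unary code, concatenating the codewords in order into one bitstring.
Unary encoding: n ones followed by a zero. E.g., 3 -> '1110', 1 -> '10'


Encode each number as n ones followed by a terminating 0:
  12 -> 1111111111110 (13 bits)
  5 -> 111110 (6 bits)
  1 -> 10 (2 bits)
  5 -> 111110 (6 bits)
Total length = 13 + 6 + 2 + 6 = 27 bits.

Unary([12, 5, 1, 5]) = 111111111111011111010111110 (27 bits)


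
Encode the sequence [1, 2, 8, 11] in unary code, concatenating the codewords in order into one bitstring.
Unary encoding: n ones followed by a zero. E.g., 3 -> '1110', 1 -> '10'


Encode each number as n ones followed by a terminating 0:
  1 -> 10 (2 bits)
  2 -> 110 (3 bits)
  8 -> 111111110 (9 bits)
  11 -> 111111111110 (12 bits)
Total length = 2 + 3 + 9 + 12 = 26 bits.

Unary([1, 2, 8, 11]) = 10110111111110111111111110 (26 bits)
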